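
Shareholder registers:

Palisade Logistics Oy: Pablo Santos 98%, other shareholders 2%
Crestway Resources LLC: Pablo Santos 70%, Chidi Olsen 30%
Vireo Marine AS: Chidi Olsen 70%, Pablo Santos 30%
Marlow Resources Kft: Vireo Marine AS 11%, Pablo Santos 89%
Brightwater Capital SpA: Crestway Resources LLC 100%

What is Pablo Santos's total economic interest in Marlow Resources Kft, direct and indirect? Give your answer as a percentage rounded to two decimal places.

Pablo reaches Marlow along 2 paths.
Via Vireo: 30% × 11% = 3.3%.
Direct stake: 89% = 89%.
Total: 3.3% + 89% = 92.3%.
Rounded: 92.30%.

92.30%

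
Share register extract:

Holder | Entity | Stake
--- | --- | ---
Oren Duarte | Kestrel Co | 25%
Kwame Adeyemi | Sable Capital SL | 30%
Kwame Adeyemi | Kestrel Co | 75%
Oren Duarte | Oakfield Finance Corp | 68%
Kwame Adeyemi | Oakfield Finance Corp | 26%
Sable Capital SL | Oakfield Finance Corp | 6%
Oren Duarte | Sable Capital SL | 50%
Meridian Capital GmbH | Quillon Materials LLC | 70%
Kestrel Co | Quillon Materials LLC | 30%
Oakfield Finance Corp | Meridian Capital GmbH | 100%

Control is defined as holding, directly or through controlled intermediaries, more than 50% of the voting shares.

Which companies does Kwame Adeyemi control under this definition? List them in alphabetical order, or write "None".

Kwame holds 75% of Kestrel, so Kwame controls Kestrel.
No other company's threshold is met.

Kestrel Co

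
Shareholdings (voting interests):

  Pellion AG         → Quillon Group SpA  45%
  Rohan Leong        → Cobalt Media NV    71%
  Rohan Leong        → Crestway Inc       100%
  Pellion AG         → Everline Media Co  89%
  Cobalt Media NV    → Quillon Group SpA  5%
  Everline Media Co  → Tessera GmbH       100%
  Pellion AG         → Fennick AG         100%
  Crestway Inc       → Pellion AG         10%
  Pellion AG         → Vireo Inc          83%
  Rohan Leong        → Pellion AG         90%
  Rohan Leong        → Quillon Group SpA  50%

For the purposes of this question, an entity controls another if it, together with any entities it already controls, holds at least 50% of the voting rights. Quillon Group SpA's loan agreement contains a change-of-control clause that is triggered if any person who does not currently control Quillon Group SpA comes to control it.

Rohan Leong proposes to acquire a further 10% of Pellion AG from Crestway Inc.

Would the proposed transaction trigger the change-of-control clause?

No

The purchase adds only to Rohan's holdings (Crestway's stake shrinks), so Rohan is the only person who could newly come to control Quillon.
Rohan holds 71% of Cobalt, so Rohan controls Cobalt.
Rohan holds 100% of Crestway, so Rohan controls Crestway.
Rohan and Crestway together hold 90% + 10% = 100% of Pellion, so Rohan controls Pellion.
Pellion and Cobalt and Rohan together hold 45% + 5% + 50% = 100% of Quillon, so Rohan controls Quillon.
So Rohan already controls Quillon before the transaction.
After the purchase, Rohan's direct stake in Pellion rises to 90% + 10% = 100%, and Crestway's stake falls to 0%.
Rohan controlled Quillon already, so this is not a new person acquiring control; every other person's position is unchanged or reduced.
No new person acquires control, so the clause is not triggered.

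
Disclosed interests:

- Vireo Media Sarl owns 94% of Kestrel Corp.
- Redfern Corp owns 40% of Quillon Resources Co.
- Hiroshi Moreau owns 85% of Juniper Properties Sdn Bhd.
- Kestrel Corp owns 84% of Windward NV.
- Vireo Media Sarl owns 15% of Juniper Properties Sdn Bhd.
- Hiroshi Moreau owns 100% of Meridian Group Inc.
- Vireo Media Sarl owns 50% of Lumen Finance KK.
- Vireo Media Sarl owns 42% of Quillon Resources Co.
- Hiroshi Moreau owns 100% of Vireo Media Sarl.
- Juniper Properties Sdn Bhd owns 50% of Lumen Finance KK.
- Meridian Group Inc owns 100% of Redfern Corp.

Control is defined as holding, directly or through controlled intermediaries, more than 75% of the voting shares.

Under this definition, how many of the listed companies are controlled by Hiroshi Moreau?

Hiroshi holds 100% of Meridian, so Hiroshi controls Meridian.
Hiroshi holds 100% of Vireo, so Hiroshi controls Vireo.
Hiroshi and Vireo together hold 85% + 15% = 100% of Juniper, so Hiroshi controls Juniper.
Vireo holds 94% of Kestrel, so Hiroshi controls Kestrel.
Meridian holds 100% of Redfern, so Hiroshi controls Redfern.
Kestrel holds 84% of Windward, so Hiroshi controls Windward.
Redfern and Vireo together hold 40% + 42% = 82% of Quillon, so Hiroshi controls Quillon.
Vireo and Juniper together hold 50% + 50% = 100% of Lumen, so Hiroshi controls Lumen.
Hiroshi controls 8 companies.

8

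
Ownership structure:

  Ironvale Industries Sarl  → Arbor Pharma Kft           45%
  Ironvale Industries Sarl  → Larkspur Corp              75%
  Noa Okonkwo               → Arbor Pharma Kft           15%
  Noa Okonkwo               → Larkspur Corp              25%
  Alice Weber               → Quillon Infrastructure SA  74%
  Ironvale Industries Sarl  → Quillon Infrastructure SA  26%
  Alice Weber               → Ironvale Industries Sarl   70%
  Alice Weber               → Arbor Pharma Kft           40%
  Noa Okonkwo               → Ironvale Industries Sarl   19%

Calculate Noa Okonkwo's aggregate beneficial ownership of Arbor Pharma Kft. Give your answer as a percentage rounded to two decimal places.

Noa reaches Arbor along 2 paths.
Via Ironvale: 19% × 45% = 8.55%.
Direct stake: 15% = 15%.
Total: 8.55% + 15% = 23.55%.

23.55%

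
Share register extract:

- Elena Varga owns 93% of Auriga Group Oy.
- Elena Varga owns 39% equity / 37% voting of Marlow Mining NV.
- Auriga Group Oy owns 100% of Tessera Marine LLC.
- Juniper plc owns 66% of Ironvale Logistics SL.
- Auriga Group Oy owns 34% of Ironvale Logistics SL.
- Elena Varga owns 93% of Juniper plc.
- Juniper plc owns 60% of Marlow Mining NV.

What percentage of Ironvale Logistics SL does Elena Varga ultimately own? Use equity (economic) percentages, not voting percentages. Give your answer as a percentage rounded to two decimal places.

93.00%

Elena reaches Ironvale along 2 paths.
Via Juniper: 93% × 66% = 61.38%.
Via Auriga: 93% × 34% = 31.62%.
Total: 61.38% + 31.62% = 93%.
Rounded: 93.00%.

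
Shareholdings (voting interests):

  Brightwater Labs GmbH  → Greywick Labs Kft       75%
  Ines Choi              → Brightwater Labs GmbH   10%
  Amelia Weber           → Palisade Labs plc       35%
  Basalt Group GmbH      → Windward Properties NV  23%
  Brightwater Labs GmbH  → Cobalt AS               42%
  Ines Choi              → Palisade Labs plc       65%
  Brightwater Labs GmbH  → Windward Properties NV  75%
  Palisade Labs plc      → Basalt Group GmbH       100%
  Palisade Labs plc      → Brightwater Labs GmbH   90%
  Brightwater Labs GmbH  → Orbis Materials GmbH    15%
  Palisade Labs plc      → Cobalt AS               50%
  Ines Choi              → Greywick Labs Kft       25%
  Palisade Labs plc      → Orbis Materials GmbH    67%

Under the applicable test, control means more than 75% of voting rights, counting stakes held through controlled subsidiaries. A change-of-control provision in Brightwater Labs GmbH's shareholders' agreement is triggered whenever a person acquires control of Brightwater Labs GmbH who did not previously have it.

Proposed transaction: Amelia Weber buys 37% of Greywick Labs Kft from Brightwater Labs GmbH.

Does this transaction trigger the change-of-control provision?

The purchase adds only to Amelia's holdings (Brightwater's stake shrinks), so Amelia is the only person who could newly come to control Brightwater.
Amelia's largest direct stake is 35% in Palisade, which does not meet the threshold, so Amelia controls no company.
Neither Amelia nor any entity Amelia controls holds any voting interest in Brightwater.
So before the transaction, Amelia does not control Brightwater.
After the purchase, Amelia holds 37% of Greywick directly, and Brightwater's stake falls to 38%.
Amelia's side now holds 37% of Greywick, not > 75%, so Amelia still does not control Greywick.
After the transaction, neither Amelia nor any entity Amelia controls holds a voting interest in Brightwater, so Amelia still does not control it.
No new person acquires control, so the clause is not triggered.

No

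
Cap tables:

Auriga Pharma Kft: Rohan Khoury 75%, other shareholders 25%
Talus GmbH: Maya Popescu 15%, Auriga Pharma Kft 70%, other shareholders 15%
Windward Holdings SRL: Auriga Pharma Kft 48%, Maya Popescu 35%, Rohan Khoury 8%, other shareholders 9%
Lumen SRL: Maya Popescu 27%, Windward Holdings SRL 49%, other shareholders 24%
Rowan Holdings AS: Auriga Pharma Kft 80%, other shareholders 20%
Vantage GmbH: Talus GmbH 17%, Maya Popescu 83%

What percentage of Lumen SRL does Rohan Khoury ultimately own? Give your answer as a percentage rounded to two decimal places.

21.56%

Rohan reaches Lumen along 2 paths.
Via Auriga → Windward: 75% × 48% × 49% = 17.64%.
Via Windward: 8% × 49% = 3.92%.
Total: 17.64% + 3.92% = 21.56%.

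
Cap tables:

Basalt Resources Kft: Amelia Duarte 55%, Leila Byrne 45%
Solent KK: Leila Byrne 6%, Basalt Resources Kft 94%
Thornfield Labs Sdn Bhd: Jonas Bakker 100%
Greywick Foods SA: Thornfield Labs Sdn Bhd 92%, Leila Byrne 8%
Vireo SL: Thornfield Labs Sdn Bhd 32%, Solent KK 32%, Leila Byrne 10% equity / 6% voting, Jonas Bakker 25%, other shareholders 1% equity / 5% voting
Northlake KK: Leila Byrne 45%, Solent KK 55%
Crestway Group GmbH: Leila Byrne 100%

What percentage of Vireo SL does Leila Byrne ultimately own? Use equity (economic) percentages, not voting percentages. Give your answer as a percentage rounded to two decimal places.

25.46%

Leila reaches Vireo along 3 paths.
Via Solent: 6% × 32% = 1.92%.
Via Basalt → Solent: 45% × 94% × 32% = 13.536%.
Direct stake: 10% = 10%.
Total: 1.92% + 13.536% + 10% = 25.456%.
Rounded: 25.46%.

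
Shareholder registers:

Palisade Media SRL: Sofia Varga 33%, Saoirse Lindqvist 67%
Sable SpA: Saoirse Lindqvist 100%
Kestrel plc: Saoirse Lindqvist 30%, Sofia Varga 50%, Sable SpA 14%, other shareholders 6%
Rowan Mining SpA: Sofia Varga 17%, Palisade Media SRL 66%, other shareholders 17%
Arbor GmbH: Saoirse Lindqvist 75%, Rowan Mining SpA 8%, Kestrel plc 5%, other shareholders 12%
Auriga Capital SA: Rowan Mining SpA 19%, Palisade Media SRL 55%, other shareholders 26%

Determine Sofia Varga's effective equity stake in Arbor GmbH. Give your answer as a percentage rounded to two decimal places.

5.60%

Sofia reaches Arbor along 3 paths.
Via Rowan: 17% × 8% = 1.36%.
Via Palisade → Rowan: 33% × 66% × 8% = 1.7424%.
Via Kestrel: 50% × 5% = 2.5%.
Total: 1.36% + 1.7424% + 2.5% = 5.6024%.
Rounded: 5.60%.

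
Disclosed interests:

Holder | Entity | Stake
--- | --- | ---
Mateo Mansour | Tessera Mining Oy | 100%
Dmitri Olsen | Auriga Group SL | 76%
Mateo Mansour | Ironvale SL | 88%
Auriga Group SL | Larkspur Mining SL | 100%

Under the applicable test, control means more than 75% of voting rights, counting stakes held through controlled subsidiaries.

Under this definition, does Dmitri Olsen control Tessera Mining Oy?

No

Dmitri holds 76% of Auriga, so Dmitri controls Auriga.
Auriga holds 100% of Larkspur, so Dmitri controls Larkspur.
Neither Dmitri nor any entity Dmitri controls holds any voting interest in Tessera.
So Dmitri does not control Tessera.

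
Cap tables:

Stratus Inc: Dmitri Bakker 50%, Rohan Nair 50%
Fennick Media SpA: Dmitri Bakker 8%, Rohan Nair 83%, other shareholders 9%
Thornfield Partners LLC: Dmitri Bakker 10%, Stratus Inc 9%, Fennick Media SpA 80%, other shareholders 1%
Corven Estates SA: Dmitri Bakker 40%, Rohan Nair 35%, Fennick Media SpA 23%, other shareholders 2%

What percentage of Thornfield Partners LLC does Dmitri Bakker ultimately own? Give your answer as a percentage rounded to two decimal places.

Dmitri reaches Thornfield along 3 paths.
Direct stake: 10% = 10%.
Via Stratus: 50% × 9% = 4.5%.
Via Fennick: 8% × 80% = 6.4%.
Total: 10% + 4.5% + 6.4% = 20.9%.
Rounded: 20.90%.

20.90%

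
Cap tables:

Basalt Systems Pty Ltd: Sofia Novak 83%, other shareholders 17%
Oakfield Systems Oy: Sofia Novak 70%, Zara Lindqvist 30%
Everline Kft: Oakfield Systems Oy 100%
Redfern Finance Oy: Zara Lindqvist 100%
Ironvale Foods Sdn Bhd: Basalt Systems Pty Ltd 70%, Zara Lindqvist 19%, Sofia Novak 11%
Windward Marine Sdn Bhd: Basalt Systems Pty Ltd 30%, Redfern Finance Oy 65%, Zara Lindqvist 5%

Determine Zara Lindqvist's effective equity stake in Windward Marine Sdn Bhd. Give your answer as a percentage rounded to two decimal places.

70.00%

Zara reaches Windward along 2 paths.
Via Redfern: 100% × 65% = 65%.
Direct stake: 5% = 5%.
Total: 65% + 5% = 70%.
Rounded: 70.00%.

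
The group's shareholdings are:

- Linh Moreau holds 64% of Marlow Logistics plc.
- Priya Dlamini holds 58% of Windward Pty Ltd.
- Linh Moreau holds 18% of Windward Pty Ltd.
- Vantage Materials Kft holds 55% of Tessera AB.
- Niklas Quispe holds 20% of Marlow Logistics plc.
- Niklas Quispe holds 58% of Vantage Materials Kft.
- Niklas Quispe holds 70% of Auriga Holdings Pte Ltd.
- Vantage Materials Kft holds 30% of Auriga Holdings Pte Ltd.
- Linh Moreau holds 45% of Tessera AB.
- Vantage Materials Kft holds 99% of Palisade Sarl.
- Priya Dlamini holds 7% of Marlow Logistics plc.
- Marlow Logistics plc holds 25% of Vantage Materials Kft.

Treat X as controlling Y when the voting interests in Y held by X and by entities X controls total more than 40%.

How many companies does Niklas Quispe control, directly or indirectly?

Niklas holds 58% of Vantage, so Niklas controls Vantage.
Vantage and Niklas together hold 30% + 70% = 100% of Auriga, so Niklas controls Auriga.
Vantage holds 55% of Tessera, so Niklas controls Tessera.
Vantage holds 99% of Palisade, so Niklas controls Palisade.
No other company's threshold is met.
Niklas controls 4 companies.

4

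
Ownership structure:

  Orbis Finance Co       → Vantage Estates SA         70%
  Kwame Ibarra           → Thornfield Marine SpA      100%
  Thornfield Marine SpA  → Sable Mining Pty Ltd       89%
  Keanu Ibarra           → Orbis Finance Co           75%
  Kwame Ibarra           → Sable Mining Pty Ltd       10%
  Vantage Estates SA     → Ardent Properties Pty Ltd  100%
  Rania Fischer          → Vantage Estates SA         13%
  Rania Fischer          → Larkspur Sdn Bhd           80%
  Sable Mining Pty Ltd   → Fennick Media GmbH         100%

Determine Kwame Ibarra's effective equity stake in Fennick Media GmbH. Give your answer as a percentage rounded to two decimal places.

99.00%

Kwame reaches Fennick along 2 paths.
Via Thornfield → Sable: 100% × 89% × 100% = 89%.
Via Sable: 10% × 100% = 10%.
Total: 89% + 10% = 99%.
Rounded: 99.00%.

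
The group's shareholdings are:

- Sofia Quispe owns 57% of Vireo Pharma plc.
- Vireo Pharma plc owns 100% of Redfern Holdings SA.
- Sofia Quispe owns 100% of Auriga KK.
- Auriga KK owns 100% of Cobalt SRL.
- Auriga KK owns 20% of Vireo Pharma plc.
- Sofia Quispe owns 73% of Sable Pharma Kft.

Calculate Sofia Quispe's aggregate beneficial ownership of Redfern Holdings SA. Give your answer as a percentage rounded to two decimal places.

Sofia reaches Redfern along 2 paths.
Via Vireo: 57% × 100% = 57%.
Via Auriga → Vireo: 100% × 20% × 100% = 20%.
Total: 57% + 20% = 77%.
Rounded: 77.00%.

77.00%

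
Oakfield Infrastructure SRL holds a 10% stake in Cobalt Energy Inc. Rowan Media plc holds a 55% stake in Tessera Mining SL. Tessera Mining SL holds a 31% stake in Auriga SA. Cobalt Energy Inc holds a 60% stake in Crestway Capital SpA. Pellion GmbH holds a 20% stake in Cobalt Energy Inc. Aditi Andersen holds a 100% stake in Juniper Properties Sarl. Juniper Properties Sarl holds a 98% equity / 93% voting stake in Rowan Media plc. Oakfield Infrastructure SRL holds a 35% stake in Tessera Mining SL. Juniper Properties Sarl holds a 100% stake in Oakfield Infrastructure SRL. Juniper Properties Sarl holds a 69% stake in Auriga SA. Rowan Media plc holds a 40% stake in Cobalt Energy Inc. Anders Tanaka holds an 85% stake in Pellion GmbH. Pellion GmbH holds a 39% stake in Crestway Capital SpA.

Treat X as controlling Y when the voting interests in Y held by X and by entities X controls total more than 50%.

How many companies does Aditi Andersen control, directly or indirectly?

5

Aditi holds 100% of Juniper, so Aditi controls Juniper.
Juniper holds 93% of Rowan, so Aditi controls Rowan.
Juniper holds 100% of Oakfield, so Aditi controls Oakfield.
Rowan and Oakfield together hold 55% + 35% = 90% of Tessera, so Aditi controls Tessera.
Tessera and Juniper together hold 31% + 69% = 100% of Auriga, so Aditi controls Auriga.
No other company's threshold is met.
Aditi controls 5 companies.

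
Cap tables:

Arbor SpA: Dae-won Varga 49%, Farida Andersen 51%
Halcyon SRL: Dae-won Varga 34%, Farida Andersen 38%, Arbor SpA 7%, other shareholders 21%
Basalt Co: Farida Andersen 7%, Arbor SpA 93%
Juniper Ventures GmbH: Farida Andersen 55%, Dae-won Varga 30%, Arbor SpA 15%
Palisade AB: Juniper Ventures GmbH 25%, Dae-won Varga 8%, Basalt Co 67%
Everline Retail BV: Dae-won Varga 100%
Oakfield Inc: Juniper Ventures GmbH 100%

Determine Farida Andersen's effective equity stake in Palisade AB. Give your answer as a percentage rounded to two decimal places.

Farida reaches Palisade along 4 paths.
Via Juniper: 55% × 25% = 13.75%.
Via Arbor → Juniper: 51% × 15% × 25% = 1.9125%.
Via Basalt: 7% × 67% = 4.69%.
Via Arbor → Basalt: 51% × 93% × 67% = 31.7781%.
Total: 13.75% + 1.9125% + 4.69% + 31.7781% = 52.1306%.
Rounded: 52.13%.

52.13%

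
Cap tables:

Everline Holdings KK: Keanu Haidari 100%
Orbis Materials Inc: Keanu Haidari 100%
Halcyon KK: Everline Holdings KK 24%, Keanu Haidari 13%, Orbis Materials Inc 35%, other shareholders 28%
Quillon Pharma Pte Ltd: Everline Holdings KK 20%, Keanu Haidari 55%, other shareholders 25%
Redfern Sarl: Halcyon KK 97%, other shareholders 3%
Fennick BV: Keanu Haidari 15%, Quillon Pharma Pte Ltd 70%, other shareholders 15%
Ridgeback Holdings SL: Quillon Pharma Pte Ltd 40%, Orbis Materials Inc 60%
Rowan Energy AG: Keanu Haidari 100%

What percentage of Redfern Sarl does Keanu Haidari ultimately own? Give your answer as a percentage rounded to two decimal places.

Keanu reaches Redfern along 3 paths.
Via Everline → Halcyon: 100% × 24% × 97% = 23.28%.
Via Halcyon: 13% × 97% = 12.61%.
Via Orbis → Halcyon: 100% × 35% × 97% = 33.95%.
Total: 23.28% + 12.61% + 33.95% = 69.84%.

69.84%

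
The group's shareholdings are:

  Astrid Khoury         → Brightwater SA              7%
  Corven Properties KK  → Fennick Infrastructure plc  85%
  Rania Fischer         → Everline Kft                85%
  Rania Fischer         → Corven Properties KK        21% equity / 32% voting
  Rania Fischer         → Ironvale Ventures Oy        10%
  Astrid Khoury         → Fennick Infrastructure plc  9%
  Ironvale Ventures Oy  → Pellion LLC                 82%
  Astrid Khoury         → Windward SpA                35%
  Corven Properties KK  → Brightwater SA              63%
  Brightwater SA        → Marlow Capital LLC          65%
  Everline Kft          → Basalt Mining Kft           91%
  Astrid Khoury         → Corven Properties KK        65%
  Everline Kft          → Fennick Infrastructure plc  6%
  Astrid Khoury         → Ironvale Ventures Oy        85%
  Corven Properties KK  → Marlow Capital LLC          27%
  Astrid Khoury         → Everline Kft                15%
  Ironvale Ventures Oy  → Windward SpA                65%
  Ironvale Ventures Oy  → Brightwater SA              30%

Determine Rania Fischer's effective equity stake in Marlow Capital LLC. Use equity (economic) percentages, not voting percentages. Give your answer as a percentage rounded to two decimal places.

Rania reaches Marlow along 3 paths.
Via Corven: 21% × 27% = 5.67%.
Via Ironvale → Brightwater: 10% × 30% × 65% = 1.95%.
Via Corven → Brightwater: 21% × 63% × 65% = 8.5995%.
Total: 5.67% + 1.95% + 8.5995% = 16.2195%.
Rounded: 16.22%.

16.22%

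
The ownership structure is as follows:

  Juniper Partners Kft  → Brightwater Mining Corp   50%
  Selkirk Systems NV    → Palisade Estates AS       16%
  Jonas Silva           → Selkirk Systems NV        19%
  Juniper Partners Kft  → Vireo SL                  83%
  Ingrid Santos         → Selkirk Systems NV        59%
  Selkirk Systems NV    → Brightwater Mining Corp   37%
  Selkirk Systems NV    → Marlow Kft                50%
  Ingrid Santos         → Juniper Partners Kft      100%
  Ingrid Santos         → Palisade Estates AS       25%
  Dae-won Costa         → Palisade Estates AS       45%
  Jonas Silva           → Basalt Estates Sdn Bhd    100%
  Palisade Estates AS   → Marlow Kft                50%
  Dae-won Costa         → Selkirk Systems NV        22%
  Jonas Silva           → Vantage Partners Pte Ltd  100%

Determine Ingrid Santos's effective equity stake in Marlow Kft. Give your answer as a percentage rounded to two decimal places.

Ingrid reaches Marlow along 3 paths.
Via Palisade: 25% × 50% = 12.5%.
Via Selkirk → Palisade: 59% × 16% × 50% = 4.72%.
Via Selkirk: 59% × 50% = 29.5%.
Total: 12.5% + 4.72% + 29.5% = 46.72%.

46.72%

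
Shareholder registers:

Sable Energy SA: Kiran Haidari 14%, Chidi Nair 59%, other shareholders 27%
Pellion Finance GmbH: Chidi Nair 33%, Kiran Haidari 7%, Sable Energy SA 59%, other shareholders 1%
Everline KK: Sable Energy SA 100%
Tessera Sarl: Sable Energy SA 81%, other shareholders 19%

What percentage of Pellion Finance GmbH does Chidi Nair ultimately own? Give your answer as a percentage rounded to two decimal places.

67.81%

Chidi reaches Pellion along 2 paths.
Direct stake: 33% = 33%.
Via Sable: 59% × 59% = 34.81%.
Total: 33% + 34.81% = 67.81%.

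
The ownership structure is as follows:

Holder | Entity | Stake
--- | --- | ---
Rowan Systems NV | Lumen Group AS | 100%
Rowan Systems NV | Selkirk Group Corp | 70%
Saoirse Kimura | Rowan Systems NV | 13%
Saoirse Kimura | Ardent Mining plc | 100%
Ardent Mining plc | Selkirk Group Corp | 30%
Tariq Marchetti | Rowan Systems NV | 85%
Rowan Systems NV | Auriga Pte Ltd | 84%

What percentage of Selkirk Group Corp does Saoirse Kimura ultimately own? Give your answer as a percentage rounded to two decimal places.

39.10%

Saoirse reaches Selkirk along 2 paths.
Via Rowan: 13% × 70% = 9.1%.
Via Ardent: 100% × 30% = 30%.
Total: 9.1% + 30% = 39.1%.
Rounded: 39.10%.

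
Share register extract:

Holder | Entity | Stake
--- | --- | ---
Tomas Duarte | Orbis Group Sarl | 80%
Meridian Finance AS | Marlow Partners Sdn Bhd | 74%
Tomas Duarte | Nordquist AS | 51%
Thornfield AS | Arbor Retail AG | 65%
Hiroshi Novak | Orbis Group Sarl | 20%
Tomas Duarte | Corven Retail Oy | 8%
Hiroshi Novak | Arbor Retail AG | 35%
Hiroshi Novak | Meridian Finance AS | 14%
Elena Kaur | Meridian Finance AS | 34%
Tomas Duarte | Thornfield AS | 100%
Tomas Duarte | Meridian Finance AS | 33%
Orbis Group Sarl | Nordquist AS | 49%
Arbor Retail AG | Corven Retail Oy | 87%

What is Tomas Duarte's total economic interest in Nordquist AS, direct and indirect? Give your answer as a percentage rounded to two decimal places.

90.20%

Tomas reaches Nordquist along 2 paths.
Via Orbis: 80% × 49% = 39.2%.
Direct stake: 51% = 51%.
Total: 39.2% + 51% = 90.2%.
Rounded: 90.20%.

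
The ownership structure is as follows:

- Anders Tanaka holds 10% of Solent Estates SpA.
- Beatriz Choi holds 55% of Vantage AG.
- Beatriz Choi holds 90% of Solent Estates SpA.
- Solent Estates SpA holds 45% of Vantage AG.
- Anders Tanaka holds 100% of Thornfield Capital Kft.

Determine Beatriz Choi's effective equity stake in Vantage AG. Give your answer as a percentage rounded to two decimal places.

Beatriz reaches Vantage along 2 paths.
Direct stake: 55% = 55%.
Via Solent: 90% × 45% = 40.5%.
Total: 55% + 40.5% = 95.5%.
Rounded: 95.50%.

95.50%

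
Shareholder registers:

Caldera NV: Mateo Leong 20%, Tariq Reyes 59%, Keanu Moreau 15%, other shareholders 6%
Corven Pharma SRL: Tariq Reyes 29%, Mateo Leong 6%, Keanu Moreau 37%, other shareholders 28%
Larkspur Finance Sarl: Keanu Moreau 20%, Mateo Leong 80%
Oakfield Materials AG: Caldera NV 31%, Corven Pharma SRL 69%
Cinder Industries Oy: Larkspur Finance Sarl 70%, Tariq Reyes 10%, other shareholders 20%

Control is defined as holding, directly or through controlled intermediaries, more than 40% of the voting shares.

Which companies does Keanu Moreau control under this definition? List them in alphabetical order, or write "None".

None

Keanu's largest direct stake is 37% in Corven, which does not meet the threshold.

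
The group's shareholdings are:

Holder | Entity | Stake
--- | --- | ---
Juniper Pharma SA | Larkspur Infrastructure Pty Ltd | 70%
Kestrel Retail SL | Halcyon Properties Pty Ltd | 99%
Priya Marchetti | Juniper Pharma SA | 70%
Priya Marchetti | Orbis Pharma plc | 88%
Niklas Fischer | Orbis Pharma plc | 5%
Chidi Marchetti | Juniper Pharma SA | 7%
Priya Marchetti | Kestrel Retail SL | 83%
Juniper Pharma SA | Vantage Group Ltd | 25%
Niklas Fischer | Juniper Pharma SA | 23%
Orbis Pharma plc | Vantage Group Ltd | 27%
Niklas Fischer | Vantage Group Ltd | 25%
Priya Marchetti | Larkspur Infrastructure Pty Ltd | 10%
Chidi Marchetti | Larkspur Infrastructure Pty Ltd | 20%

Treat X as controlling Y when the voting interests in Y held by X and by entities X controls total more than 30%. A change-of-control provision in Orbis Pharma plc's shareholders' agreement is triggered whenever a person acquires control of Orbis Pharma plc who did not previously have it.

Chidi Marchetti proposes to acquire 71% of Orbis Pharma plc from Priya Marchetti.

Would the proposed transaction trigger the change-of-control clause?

Yes

The purchase adds only to Chidi's holdings (Priya's stake shrinks), so Chidi is the only person who could newly come to control Orbis.
Chidi's largest direct stake is 20% in Larkspur, which does not meet the threshold, so Chidi controls no company.
Neither Chidi nor any entity Chidi controls holds any voting interest in Orbis.
So before the transaction, Chidi does not control Orbis.
After the purchase, Chidi holds 71% of Orbis directly, and Priya's stake falls to 17%.
Chidi holds 71% of Orbis, so Chidi controls Orbis.
Chidi did not control Orbis before and does after, so the clause is triggered.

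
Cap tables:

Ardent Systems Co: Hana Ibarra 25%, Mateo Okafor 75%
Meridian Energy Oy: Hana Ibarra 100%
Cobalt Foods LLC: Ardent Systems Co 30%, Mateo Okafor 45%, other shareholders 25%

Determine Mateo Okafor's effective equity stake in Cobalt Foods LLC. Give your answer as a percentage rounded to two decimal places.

67.50%

Mateo reaches Cobalt along 2 paths.
Via Ardent: 75% × 30% = 22.5%.
Direct stake: 45% = 45%.
Total: 22.5% + 45% = 67.5%.
Rounded: 67.50%.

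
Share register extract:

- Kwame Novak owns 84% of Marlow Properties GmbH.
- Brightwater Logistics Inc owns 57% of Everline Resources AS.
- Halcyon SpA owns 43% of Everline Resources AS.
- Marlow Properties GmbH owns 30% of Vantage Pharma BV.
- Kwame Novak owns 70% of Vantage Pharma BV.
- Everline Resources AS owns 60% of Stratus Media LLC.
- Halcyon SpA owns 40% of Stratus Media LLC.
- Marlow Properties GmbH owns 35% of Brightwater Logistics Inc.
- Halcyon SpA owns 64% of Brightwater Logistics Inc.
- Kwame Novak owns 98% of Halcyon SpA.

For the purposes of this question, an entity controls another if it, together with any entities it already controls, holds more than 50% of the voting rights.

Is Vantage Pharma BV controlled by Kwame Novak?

Kwame holds 84% of Marlow, so Kwame controls Marlow.
Marlow and Kwame together hold 30% + 70% = 100% of Vantage, so Kwame controls Vantage.

Yes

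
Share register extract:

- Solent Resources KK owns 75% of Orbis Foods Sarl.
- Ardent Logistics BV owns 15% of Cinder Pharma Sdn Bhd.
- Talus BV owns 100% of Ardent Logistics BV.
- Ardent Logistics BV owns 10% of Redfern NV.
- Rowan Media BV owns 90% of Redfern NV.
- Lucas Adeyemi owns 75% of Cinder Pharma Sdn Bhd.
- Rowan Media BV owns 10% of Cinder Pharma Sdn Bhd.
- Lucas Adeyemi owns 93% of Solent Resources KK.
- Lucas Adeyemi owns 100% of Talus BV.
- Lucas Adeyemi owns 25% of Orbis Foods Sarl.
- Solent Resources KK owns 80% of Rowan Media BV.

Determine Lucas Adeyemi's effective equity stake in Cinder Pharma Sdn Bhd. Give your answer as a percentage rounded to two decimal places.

Lucas reaches Cinder along 3 paths.
Via Talus → Ardent: 100% × 100% × 15% = 15%.
Direct stake: 75% = 75%.
Via Solent → Rowan: 93% × 80% × 10% = 7.44%.
Total: 15% + 75% + 7.44% = 97.44%.

97.44%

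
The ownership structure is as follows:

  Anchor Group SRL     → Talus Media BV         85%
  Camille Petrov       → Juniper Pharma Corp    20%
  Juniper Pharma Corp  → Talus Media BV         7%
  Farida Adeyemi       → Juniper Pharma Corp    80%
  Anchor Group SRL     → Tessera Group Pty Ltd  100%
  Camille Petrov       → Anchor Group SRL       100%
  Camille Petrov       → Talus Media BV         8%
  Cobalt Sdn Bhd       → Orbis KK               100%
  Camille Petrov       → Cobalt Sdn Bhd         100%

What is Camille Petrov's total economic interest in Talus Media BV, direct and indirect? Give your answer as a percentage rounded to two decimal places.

94.40%

Camille reaches Talus along 3 paths.
Via Anchor: 100% × 85% = 85%.
Via Juniper: 20% × 7% = 1.4%.
Direct stake: 8% = 8%.
Total: 85% + 1.4% + 8% = 94.4%.
Rounded: 94.40%.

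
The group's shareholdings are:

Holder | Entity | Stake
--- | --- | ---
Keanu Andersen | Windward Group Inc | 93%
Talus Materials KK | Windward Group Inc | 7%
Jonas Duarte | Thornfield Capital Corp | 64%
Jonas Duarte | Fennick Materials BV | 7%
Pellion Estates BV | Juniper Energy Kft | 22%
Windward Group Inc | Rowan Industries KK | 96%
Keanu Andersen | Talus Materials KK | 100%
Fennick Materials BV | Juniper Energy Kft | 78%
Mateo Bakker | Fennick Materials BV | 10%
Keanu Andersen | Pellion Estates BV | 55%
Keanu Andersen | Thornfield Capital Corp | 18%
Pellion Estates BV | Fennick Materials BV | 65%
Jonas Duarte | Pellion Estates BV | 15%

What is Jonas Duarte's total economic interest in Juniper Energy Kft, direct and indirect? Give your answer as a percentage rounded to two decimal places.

Jonas reaches Juniper along 3 paths.
Via Pellion → Fennick: 15% × 65% × 78% = 7.605%.
Via Fennick: 7% × 78% = 5.46%.
Via Pellion: 15% × 22% = 3.3%.
Total: 7.605% + 5.46% + 3.3% = 16.365%.
Rounded: 16.37%.

16.37%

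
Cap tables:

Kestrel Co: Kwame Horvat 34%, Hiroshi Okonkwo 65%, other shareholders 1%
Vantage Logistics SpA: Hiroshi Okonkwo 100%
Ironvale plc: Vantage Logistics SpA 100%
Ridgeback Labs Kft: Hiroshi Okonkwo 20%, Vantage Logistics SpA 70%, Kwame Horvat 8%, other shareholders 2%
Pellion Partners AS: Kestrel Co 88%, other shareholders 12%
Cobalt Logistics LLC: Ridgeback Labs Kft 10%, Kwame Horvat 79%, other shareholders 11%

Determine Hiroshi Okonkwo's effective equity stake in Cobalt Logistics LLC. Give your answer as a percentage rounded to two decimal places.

9.00%

Hiroshi reaches Cobalt along 2 paths.
Via Ridgeback: 20% × 10% = 2%.
Via Vantage → Ridgeback: 100% × 70% × 10% = 7%.
Total: 2% + 7% = 9%.
Rounded: 9.00%.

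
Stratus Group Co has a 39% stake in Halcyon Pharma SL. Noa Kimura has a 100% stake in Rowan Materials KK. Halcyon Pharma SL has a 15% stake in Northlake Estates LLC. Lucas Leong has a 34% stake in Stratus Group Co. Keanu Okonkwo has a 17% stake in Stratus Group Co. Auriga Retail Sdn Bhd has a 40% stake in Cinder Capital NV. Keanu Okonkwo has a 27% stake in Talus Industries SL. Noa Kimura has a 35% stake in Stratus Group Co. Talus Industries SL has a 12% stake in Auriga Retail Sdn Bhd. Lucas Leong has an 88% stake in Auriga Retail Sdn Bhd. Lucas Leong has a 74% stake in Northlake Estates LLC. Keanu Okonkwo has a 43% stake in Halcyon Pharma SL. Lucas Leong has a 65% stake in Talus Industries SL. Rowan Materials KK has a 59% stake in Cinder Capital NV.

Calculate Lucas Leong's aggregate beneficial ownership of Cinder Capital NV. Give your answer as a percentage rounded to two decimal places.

Lucas reaches Cinder along 2 paths.
Via Auriga: 88% × 40% = 35.2%.
Via Talus → Auriga: 65% × 12% × 40% = 3.12%.
Total: 35.2% + 3.12% = 38.32%.

38.32%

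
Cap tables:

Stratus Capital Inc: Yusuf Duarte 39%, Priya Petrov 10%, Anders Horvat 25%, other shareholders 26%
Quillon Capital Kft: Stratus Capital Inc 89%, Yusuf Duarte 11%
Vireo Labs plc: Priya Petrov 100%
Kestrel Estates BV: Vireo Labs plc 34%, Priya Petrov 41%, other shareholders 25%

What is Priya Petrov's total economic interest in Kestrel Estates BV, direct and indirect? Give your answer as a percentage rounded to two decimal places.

Priya reaches Kestrel along 2 paths.
Via Vireo: 100% × 34% = 34%.
Direct stake: 41% = 41%.
Total: 34% + 41% = 75%.
Rounded: 75.00%.

75.00%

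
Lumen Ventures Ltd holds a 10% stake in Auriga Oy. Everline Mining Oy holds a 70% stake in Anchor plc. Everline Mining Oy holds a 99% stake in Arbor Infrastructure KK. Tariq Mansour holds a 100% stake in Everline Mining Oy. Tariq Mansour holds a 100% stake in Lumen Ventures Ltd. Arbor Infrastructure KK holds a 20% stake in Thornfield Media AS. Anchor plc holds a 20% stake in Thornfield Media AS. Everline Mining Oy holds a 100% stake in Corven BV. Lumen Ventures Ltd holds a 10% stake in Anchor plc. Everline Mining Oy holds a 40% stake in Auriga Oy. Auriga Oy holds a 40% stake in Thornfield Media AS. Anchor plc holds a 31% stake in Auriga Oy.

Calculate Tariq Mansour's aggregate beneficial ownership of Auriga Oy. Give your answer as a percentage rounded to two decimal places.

Tariq reaches Auriga along 4 paths.
Via Lumen: 100% × 10% = 10%.
Via Lumen → Anchor: 100% × 10% × 31% = 3.1%.
Via Everline → Anchor: 100% × 70% × 31% = 21.7%.
Via Everline: 100% × 40% = 40%.
Total: 10% + 3.1% + 21.7% + 40% = 74.8%.
Rounded: 74.80%.

74.80%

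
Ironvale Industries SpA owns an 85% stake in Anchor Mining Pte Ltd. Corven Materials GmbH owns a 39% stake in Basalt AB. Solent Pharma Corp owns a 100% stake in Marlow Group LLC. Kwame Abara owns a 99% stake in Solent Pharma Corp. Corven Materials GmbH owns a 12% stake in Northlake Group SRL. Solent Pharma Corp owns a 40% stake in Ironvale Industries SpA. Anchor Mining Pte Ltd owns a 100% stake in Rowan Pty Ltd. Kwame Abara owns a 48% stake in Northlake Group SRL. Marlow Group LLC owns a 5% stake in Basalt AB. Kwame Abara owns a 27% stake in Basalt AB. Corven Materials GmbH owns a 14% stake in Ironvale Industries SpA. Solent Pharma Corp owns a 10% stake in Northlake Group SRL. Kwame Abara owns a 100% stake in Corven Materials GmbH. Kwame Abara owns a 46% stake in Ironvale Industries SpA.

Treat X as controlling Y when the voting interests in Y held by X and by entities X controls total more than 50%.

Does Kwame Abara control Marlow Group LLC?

Yes

Kwame holds 99% of Solent, so Kwame controls Solent.
Solent holds 100% of Marlow, so Kwame controls Marlow.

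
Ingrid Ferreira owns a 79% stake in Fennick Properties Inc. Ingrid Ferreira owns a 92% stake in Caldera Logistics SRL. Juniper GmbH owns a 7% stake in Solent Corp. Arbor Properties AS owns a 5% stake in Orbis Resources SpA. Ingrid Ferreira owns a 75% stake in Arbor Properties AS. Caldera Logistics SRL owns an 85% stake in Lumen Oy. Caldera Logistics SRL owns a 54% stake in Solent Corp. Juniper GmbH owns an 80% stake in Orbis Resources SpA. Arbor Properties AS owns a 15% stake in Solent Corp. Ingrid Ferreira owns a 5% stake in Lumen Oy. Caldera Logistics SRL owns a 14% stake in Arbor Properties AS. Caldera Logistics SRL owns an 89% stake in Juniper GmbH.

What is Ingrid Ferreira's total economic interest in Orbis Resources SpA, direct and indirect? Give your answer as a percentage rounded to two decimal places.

69.90%

Ingrid reaches Orbis along 3 paths.
Via Caldera → Juniper: 92% × 89% × 80% = 65.504%.
Via Arbor: 75% × 5% = 3.75%.
Via Caldera → Arbor: 92% × 14% × 5% = 0.644%.
Total: 65.504% + 3.75% + 0.644% = 69.898%.
Rounded: 69.90%.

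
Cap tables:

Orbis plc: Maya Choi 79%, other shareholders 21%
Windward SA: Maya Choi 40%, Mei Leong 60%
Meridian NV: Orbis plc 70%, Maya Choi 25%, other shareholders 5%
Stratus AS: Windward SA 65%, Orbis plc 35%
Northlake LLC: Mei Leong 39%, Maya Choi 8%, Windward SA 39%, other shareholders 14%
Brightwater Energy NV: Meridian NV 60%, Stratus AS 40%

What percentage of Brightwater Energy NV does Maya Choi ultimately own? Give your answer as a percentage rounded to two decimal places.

69.64%

Maya reaches Brightwater along 4 paths.
Via Orbis → Meridian: 79% × 70% × 60% = 33.18%.
Via Meridian: 25% × 60% = 15%.
Via Windward → Stratus: 40% × 65% × 40% = 10.4%.
Via Orbis → Stratus: 79% × 35% × 40% = 11.06%.
Total: 33.18% + 15% + 10.4% + 11.06% = 69.64%.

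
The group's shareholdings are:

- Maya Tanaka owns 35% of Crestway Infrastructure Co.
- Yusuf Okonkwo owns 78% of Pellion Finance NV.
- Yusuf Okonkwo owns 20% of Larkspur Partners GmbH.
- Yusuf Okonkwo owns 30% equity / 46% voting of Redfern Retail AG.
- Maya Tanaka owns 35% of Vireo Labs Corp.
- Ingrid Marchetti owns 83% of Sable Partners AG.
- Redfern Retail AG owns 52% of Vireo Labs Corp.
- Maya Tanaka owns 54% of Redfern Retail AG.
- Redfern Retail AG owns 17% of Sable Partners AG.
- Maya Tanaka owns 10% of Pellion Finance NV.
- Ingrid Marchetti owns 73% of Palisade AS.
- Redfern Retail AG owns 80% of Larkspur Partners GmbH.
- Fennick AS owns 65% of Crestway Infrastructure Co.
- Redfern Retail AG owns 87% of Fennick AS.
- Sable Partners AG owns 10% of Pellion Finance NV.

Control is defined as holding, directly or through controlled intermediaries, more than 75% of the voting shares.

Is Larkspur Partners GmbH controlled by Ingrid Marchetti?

Ingrid holds 83% of Sable, so Ingrid controls Sable.
Neither Ingrid nor any entity Ingrid controls holds any voting interest in Larkspur.
So Ingrid does not control Larkspur.

No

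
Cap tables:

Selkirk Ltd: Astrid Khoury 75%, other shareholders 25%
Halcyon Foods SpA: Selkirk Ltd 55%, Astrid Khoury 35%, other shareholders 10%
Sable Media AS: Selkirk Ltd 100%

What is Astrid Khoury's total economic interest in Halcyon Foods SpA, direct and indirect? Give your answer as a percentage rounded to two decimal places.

Astrid reaches Halcyon along 2 paths.
Via Selkirk: 75% × 55% = 41.25%.
Direct stake: 35% = 35%.
Total: 41.25% + 35% = 76.25%.

76.25%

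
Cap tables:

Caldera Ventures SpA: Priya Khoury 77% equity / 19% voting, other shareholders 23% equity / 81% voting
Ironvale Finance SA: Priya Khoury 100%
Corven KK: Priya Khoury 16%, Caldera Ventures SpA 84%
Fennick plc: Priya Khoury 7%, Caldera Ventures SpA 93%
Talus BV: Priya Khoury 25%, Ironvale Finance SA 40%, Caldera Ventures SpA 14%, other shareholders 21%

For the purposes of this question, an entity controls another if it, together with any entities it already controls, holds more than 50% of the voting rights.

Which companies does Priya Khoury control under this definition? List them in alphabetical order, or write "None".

Ironvale Finance SA, Talus BV

Priya holds 100% of Ironvale, so Priya controls Ironvale.
Priya and Ironvale together hold 25% + 40% = 65% of Talus, so Priya controls Talus.
No other company's threshold is met.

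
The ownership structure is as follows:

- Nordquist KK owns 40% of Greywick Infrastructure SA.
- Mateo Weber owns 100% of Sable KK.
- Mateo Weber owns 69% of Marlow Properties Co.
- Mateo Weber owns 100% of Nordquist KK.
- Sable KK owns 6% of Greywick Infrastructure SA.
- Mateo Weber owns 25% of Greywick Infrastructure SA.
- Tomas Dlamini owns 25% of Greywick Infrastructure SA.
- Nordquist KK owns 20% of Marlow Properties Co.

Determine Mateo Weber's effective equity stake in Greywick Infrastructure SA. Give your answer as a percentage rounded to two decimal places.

71.00%

Mateo reaches Greywick along 3 paths.
Direct stake: 25% = 25%.
Via Nordquist: 100% × 40% = 40%.
Via Sable: 100% × 6% = 6%.
Total: 25% + 40% + 6% = 71%.
Rounded: 71.00%.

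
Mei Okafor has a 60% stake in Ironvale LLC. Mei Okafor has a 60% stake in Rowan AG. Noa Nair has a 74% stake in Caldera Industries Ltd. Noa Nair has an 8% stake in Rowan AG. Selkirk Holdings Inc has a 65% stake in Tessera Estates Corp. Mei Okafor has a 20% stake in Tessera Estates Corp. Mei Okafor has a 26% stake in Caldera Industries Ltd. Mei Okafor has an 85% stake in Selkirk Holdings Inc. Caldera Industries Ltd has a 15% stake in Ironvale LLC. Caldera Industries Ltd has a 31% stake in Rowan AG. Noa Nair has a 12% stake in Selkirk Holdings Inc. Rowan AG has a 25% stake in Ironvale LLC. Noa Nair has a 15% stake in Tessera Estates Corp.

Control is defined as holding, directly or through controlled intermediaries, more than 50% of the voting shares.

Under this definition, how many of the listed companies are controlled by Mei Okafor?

Mei holds 85% of Selkirk, so Mei controls Selkirk.
Mei holds 60% of Rowan, so Mei controls Rowan.
Rowan and Mei together hold 25% + 60% = 85% of Ironvale, so Mei controls Ironvale.
Selkirk and Mei together hold 65% + 20% = 85% of Tessera, so Mei controls Tessera.
No other company's threshold is met.
Mei controls 4 companies.

4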